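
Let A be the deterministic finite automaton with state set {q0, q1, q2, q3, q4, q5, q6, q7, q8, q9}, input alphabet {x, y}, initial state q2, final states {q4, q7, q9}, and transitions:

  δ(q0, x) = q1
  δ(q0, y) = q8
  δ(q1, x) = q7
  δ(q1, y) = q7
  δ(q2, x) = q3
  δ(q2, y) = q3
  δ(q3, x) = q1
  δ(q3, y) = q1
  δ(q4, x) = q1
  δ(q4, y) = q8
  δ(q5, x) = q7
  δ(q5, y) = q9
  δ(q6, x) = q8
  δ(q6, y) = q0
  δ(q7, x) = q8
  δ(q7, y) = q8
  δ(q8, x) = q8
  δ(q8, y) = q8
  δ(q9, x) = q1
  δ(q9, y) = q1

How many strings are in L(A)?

The useful subgraph on states {q1, q2, q3, q7} is acyclic, so L(A) is finite; the longest accepting path visits 4 useful states, giving maximum string length 3.
Counting accepting paths from q2 by length: 8 of length 3. Total 8.

8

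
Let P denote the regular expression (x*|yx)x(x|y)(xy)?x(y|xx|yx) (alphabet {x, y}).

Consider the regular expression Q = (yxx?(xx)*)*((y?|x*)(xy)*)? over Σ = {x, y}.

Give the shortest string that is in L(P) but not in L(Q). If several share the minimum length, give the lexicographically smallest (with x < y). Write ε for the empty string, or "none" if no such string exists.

The string xxxyx is accepted by P but not by Q.
No shorter string lies in the difference, and xxxyx is the lexicographically first length-5 string in L(P) \ L(Q).

xxxyx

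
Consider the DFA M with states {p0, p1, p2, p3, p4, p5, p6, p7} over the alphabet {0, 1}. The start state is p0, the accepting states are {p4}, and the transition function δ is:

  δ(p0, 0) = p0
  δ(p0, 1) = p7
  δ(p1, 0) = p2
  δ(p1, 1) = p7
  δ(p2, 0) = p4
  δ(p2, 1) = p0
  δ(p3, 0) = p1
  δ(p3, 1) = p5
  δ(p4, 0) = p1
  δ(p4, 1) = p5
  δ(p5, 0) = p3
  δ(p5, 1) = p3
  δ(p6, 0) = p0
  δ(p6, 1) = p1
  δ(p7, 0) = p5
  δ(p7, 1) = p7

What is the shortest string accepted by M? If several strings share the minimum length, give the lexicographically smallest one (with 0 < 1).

A breadth-first search from p0 reaches an accepting state first via the path p0 → p7 → p5 → p3 → p1 → p2 → p4 on input 100000.
No string of length < 6 is accepted (BFS exhausts all shorter strings without reaching an accepting state), and 100000 is the lexicographically least accepting string of length 6.

100000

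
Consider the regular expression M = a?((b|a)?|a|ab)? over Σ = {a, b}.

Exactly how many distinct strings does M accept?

The expression has no Kleene star, so L(M) is finite. Expanding the alternatives gives {ε, a, b, aa, ab, aab}.
That is 1 of length 0, 2 of length 1, 2 of length 2, 1 of length 3: 6 strings in all.

6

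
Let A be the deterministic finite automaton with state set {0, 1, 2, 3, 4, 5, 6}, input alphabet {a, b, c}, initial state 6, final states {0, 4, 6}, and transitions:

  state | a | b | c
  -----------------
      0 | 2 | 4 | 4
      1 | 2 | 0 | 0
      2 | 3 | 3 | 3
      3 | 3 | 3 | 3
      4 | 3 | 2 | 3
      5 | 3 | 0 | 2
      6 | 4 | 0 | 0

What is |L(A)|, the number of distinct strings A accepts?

8

The useful subgraph on states {0, 4, 6} is acyclic, so L(A) is finite; the longest accepting path visits 3 useful states, giving maximum string length 2.
Counting accepting paths from 6 by length: 1 of length 0, 3 of length 1, 4 of length 2. Total 8.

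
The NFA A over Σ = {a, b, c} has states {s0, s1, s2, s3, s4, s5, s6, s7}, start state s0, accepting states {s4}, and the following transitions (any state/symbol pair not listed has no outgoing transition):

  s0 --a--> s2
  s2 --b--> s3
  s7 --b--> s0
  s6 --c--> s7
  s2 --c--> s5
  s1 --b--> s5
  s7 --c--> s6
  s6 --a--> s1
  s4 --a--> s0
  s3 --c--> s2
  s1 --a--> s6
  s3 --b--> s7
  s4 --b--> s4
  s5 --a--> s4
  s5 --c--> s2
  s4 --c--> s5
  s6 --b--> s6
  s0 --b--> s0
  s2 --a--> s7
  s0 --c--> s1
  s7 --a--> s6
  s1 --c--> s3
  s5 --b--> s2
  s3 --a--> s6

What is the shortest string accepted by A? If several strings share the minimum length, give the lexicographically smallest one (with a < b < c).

A breadth-first search from s0 reaches an accepting state first via the path s0 → s2 → s5 → s4 on input aca.
No string of length < 3 is accepted (BFS exhausts all shorter strings without reaching an accepting state), and aca is the lexicographically least accepting string of length 3.

aca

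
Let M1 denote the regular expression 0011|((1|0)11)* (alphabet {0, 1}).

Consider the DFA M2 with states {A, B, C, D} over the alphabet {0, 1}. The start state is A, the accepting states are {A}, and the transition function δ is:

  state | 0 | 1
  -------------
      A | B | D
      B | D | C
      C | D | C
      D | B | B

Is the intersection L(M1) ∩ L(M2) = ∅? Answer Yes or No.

The empty string ε is accepted by both M1 and M2.
Hence L(M1) ∩ L(M2) ≠ ∅.

No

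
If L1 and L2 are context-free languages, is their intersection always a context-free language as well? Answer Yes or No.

No

{aⁿbⁿcᵐ : m,n≥0} and {aᵐbⁿcⁿ : m,n≥0} are both context-free, but their intersection {aⁿbⁿcⁿ : n≥0} is not (pumping lemma).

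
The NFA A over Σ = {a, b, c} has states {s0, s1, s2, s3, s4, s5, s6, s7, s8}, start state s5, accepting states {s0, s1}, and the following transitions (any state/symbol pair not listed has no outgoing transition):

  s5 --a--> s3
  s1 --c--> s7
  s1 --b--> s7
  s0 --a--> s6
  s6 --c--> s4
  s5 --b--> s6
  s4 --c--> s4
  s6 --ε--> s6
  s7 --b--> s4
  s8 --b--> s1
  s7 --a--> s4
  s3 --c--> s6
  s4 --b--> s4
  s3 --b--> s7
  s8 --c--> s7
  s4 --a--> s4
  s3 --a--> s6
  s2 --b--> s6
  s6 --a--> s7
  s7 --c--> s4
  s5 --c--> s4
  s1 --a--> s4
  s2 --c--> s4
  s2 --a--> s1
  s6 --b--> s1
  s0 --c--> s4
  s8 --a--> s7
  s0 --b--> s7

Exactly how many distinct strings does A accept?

3

The useful subgraph on states {s1, s3, s5, s6} is acyclic, so L(A) is finite; the longest accepting path visits 4 useful states, giving maximum string length 3.
Counting accepting paths from s5 by length: 1 of length 2, 2 of length 3. Total 3.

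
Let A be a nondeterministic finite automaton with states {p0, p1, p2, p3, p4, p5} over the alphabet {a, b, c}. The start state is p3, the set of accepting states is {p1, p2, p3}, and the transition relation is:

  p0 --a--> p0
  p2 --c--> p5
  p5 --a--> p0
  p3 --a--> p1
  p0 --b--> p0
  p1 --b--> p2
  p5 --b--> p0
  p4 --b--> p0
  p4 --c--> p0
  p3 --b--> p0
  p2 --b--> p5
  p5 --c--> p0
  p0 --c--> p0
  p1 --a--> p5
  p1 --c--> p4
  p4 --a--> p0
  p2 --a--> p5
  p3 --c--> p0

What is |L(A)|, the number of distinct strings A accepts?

The useful subgraph on states {p1, p2, p3} is acyclic, so L(A) is finite; the longest accepting path visits 3 useful states, giving maximum string length 2.
Counting accepting paths from p3 by length: 1 of length 0, 1 of length 1, 1 of length 2. Total 3.

3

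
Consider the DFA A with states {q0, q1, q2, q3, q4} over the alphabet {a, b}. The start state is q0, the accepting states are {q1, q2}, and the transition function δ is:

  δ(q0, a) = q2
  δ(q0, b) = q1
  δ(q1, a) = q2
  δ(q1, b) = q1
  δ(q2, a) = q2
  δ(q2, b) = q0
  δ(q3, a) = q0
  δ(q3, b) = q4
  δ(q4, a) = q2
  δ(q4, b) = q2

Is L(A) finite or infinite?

State q1 is reachable from the start and can reach an accepting state, and it lies on the cycle q1 → q1.
Traversing that cycle any number of times yields accepted strings of unbounded length, so the language is infinite.

infinite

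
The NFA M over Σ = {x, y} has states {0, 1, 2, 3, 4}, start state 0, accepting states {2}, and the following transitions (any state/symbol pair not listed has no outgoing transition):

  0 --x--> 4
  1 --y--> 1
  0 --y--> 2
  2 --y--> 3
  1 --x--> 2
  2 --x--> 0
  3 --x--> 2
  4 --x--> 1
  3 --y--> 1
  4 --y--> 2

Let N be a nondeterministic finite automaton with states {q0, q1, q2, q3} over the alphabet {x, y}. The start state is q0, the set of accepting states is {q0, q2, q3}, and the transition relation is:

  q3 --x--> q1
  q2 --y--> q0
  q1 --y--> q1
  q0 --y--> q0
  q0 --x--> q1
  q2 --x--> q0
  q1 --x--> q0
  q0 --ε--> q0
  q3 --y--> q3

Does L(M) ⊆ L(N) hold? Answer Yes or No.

The string xy is in L(M) but not in L(N).
So L(M) ⊄ L(N).

No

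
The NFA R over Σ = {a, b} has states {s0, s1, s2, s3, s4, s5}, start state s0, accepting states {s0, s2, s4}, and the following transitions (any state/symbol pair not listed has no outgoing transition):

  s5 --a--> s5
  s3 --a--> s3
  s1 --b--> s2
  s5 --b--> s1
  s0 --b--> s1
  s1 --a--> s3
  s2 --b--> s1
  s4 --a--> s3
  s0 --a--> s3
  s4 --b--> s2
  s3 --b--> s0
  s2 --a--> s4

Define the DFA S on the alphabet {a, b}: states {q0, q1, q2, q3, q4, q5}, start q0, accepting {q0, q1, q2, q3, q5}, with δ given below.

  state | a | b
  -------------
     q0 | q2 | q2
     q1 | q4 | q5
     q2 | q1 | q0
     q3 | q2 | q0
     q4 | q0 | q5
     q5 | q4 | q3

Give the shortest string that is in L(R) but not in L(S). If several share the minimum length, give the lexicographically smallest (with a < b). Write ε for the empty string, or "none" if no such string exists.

The string aaaabbbaba is accepted by R but not by S.
No shorter string lies in the difference, and aaaabbbaba is the lexicographically first length-10 string in L(R) \ L(S).

aaaabbbaba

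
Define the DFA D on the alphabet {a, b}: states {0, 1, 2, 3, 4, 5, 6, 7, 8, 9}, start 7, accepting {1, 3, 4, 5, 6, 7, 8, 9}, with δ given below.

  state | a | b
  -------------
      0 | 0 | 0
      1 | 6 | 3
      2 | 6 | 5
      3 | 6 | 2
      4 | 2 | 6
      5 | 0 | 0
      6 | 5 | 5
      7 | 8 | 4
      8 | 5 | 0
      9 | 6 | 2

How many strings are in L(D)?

The useful subgraph on states {2, 4, 5, 6, 7, 8} is acyclic, so L(D) is finite; the longest accepting path visits 5 useful states, giving maximum string length 4.
Counting accepting paths from 7 by length: 1 of length 0, 2 of length 1, 2 of length 2, 4 of length 3, 2 of length 4. Total 11.

11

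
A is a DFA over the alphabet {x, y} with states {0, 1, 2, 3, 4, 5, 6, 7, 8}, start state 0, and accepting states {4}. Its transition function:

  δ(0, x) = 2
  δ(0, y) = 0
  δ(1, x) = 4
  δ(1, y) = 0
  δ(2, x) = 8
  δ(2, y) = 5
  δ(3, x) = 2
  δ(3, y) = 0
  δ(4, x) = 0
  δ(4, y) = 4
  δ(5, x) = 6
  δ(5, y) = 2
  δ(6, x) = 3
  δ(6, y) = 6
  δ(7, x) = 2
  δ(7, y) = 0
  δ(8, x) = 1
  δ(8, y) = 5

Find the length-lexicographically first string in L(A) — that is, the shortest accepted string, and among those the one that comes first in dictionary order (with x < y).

xxxx

A breadth-first search from 0 reaches an accepting state first via the path 0 → 2 → 8 → 1 → 4 on input xxxx.
No string of length < 4 is accepted (BFS exhausts all shorter strings without reaching an accepting state), and xxxx is the lexicographically least accepting string of length 4.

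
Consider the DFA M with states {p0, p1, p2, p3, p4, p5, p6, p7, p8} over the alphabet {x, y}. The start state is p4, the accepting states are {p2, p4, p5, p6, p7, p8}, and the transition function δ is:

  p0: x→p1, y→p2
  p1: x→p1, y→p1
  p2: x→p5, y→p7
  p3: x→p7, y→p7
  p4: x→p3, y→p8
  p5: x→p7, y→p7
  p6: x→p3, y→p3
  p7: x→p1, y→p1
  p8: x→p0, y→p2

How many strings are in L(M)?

The useful subgraph on states {p0, p2, p3, p4, p5, p7, p8} is acyclic, so L(M) is finite; the longest accepting path visits 6 useful states, giving maximum string length 5.
Counting accepting paths from p4 by length: 1 of length 0, 1 of length 1, 3 of length 2, 3 of length 3, 4 of length 4, 2 of length 5. Total 14.

14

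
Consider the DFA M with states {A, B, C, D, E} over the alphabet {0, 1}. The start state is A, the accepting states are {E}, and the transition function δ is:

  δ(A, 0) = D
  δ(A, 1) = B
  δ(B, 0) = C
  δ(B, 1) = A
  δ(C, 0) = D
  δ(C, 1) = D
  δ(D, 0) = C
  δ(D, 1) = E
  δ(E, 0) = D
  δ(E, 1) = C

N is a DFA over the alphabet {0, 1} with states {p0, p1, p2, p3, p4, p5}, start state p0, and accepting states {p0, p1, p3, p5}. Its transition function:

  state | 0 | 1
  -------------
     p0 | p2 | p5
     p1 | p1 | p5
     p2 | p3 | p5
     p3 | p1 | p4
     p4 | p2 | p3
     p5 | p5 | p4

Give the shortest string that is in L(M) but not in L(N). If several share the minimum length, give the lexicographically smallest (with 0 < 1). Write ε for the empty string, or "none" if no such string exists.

The string 0101 is accepted by M but not by N.
No shorter string lies in the difference, and 0101 is the lexicographically first length-4 string in L(M) \ L(N).

0101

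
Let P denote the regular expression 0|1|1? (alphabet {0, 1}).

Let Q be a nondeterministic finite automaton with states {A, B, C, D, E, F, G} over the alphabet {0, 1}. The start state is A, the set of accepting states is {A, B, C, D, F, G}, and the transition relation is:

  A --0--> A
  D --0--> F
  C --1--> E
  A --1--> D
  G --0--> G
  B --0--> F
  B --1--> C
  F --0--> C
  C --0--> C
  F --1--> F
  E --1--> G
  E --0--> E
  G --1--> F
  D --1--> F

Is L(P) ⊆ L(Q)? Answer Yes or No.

Converting the expression P to a DFA (subset construction, then merging equivalent states) gives the minimal DFA with states {p0, p1, p2}, start state p0, accepting states {p0, p1} and transitions p0: 0→p1, 1→p1; p1: 0→p2, 1→p2; p2: 0→p2, 1→p2.
Exploring the product automaton P × Q from the start pair (p0, A), following both machines on each input symbol, reaches 9 state pairs: (p0, A), (p1, A), (p1, D), (p2, A), (p2, D), (p2, F), (p2, C), (p2, E), (p2, G).
P accepts in {p0, p1} and Q accepts in {A, B, C, D, F, G}. The reachable pairs whose P-component is accepting are (p0, A), (p1, A), (p1, D); in each of them the Q-component is accepting too, so the product for L(P) \ L(Q) (P-component accepting, Q-component rejecting) has no reachable accepting pair and the difference is empty.
Hence every string in L(P) is also in L(Q).

Yes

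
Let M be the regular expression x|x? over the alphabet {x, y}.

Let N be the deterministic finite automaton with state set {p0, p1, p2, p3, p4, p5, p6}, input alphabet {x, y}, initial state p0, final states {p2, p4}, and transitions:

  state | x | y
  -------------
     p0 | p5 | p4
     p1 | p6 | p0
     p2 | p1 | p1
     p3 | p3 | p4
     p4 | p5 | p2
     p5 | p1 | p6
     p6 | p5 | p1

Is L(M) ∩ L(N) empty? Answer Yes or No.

Converting the expression M to a DFA (subset construction, then merging equivalent states) gives the minimal DFA with states {m0, m1, m2}, start state m0, accepting states {m0, m1} and transitions m0: x→m1, y→m2; m1: x→m2, y→m2; m2: x→m2, y→m2.
Exploring the product automaton M × N from the start pair (m0, p0), following both machines on each input symbol, reaches 8 state pairs: (m0, p0), (m1, p5), (m2, p4), (m2, p1), (m2, p6), (m2, p5), (m2, p2), (m2, p0).
M accepts in {m0, m1} and N accepts in {p2, p4}; no reachable pair has both components accepting, so no string drives both machines to acceptance simultaneously and L(M) ∩ L(N) = ∅.
So no string is accepted by both, and the intersection is empty.

Yes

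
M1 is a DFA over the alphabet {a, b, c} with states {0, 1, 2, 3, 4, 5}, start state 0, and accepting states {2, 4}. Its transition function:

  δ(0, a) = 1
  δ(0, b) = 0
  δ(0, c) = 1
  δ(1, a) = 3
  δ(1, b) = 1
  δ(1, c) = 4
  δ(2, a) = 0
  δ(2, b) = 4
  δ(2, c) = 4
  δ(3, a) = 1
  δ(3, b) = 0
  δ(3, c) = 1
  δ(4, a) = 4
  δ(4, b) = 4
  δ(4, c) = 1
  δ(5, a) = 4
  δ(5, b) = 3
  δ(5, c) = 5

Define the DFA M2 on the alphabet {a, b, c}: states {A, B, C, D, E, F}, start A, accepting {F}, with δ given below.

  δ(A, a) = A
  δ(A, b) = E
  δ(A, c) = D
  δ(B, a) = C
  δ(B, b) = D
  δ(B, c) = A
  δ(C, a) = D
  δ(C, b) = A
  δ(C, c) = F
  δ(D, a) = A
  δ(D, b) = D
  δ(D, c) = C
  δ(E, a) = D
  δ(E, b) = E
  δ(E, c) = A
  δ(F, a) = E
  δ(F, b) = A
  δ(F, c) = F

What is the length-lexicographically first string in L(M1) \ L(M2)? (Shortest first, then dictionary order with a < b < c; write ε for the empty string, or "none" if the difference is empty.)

The string ac is accepted by M1 but not by M2.
No shorter string lies in the difference, and ac is the lexicographically first length-2 string in L(M1) \ L(M2).

ac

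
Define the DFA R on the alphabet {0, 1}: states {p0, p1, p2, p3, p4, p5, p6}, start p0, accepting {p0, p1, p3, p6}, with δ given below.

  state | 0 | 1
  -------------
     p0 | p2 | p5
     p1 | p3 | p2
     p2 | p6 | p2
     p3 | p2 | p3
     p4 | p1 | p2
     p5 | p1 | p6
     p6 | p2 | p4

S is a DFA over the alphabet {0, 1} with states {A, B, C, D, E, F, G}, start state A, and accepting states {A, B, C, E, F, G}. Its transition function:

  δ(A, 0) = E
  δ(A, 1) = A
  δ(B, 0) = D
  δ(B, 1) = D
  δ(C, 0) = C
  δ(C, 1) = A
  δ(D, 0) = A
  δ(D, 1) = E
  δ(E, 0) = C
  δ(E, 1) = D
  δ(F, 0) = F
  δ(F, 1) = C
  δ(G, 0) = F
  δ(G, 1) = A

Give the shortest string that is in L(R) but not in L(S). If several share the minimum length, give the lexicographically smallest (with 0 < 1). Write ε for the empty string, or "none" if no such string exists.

The string 000101001 is accepted by R but not by S.
No shorter string lies in the difference, and 000101001 is the lexicographically first length-9 string in L(R) \ L(S).

000101001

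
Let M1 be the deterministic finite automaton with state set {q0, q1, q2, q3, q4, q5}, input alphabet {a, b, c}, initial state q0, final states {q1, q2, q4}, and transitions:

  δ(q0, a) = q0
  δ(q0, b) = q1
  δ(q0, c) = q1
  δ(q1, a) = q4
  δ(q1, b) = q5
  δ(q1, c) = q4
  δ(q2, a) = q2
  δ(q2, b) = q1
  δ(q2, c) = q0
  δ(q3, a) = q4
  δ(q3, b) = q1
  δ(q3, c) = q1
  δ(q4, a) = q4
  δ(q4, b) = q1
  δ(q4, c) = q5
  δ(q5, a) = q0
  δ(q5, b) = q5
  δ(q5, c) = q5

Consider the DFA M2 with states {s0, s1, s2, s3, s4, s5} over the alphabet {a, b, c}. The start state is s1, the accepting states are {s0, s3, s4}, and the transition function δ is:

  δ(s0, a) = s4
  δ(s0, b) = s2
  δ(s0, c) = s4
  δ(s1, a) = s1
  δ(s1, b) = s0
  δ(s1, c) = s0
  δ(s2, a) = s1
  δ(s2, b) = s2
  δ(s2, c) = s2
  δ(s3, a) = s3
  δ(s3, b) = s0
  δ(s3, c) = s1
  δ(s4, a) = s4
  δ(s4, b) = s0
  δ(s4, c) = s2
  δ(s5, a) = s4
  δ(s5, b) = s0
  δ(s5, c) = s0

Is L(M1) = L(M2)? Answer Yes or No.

Yes

Exploring the product automaton M1 × M2 from the start pair (q0, s1), following both machines on each input symbol, reaches 4 state pairs: (q0, s1), (q1, s0), (q4, s4), (q5, s2).
M1 accepts in {q1, q2, q4} and M2 accepts in {s0, s3, s4}. In every reachable pair the two components are either both accepting — (q1, s0), (q4, s4) — or both non-accepting, so no string is accepted by exactly one of the machines: L(M1) \ L(M2) and L(M2) \ L(M1) are both empty.
Hence every string is accepted by M1 iff it is accepted by M2, and the two languages coincide.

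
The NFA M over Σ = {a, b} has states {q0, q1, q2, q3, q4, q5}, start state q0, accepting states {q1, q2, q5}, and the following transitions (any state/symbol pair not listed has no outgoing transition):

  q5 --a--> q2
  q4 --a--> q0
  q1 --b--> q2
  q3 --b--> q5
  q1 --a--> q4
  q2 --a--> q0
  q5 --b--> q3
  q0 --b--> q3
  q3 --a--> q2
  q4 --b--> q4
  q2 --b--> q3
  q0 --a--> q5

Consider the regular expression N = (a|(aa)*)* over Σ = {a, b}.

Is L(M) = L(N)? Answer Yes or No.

No

The string ba is accepted by M but rejected by N.
So L(M) ≠ L(N).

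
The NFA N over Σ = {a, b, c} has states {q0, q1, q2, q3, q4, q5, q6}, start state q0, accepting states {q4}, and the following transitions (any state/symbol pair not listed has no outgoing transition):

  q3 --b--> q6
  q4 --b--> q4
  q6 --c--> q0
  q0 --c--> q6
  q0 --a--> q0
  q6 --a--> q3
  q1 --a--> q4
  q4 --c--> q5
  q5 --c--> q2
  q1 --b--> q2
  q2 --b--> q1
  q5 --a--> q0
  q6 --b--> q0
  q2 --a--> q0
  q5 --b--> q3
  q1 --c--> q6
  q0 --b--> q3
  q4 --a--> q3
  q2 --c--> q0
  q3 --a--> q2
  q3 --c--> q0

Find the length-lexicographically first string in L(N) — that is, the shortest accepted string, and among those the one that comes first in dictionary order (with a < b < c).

baba

A breadth-first search from q0 reaches an accepting state first via the path q0 → q3 → q2 → q1 → q4 on input baba.
No string of length < 4 is accepted (BFS exhausts all shorter strings without reaching an accepting state), and baba is the lexicographically least accepting string of length 4.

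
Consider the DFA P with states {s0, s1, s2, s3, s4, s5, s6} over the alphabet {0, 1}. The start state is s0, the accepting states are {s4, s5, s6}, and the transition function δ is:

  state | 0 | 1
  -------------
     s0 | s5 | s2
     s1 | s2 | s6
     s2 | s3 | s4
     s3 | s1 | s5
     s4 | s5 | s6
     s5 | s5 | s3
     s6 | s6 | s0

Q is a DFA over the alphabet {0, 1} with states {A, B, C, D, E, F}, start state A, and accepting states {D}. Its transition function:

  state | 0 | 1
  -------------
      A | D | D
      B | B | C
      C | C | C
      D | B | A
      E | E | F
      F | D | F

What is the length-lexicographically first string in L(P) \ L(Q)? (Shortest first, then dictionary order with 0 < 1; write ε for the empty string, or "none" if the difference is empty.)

00

The string 00 is accepted by P but not by Q.
No shorter string lies in the difference, and 00 is the lexicographically first length-2 string in L(P) \ L(Q).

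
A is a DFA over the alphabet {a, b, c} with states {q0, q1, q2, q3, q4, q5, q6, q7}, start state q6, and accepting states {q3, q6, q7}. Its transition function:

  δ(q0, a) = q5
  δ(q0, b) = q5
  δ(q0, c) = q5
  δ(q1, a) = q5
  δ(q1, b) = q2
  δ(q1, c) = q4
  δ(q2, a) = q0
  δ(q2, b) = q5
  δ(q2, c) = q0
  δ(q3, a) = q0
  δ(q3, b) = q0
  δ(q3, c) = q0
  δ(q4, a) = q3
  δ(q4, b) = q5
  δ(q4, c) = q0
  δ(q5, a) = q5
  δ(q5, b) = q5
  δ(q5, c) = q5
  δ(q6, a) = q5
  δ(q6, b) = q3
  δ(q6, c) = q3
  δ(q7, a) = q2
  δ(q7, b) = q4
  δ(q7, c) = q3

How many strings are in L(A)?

3

The useful subgraph on states {q3, q6} is acyclic, so L(A) is finite; the longest accepting path visits 2 useful states, giving maximum string length 1.
Counting accepting paths from q6 by length: 1 of length 0, 2 of length 1. Total 3.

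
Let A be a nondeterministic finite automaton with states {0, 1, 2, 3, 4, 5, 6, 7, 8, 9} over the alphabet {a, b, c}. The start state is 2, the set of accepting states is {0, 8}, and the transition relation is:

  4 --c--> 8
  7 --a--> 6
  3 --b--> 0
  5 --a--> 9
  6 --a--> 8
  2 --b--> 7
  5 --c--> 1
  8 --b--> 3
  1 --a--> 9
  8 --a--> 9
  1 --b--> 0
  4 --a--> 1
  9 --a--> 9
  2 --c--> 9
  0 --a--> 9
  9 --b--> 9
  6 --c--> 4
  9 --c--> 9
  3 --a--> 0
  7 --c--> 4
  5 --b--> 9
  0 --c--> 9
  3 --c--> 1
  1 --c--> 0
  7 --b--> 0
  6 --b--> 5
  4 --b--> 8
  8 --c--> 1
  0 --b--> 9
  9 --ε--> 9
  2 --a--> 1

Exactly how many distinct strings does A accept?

The useful subgraph on states {0, 1, 2, 3, 4, 5, 6, 7, 8} is acyclic, so L(A) is finite; the longest accepting path visits 8 useful states, giving maximum string length 7.
Counting accepting paths from 2 by length: 3 of length 2, 3 of length 3, 4 of length 4, 16 of length 5, 14 of length 6, 4 of length 7. Total 44.

44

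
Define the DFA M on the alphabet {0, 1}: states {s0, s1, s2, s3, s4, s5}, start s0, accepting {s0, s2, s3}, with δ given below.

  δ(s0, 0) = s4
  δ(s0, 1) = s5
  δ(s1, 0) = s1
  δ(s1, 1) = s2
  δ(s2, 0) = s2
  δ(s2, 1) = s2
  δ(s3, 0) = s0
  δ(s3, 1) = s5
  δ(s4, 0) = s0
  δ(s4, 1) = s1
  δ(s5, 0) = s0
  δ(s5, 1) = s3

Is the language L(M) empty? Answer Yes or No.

No

The empty string ε is accepted: the run s0 ends in the accepting state s0.
Since at least one string is accepted, L(M) is not empty.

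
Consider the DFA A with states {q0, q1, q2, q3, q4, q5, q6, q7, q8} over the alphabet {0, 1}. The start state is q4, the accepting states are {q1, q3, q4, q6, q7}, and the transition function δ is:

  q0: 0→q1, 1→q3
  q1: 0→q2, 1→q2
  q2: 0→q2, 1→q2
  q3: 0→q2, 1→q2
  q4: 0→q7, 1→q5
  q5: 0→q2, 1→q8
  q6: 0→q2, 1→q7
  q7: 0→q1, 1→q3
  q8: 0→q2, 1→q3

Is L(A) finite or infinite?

The useful states (reachable from q4 and able to reach an accepting state) are {q1, q3, q4, q5, q7, q8}.
Restricted to these states the transition graph has no cycle, so every accepting path has bounded length and L is finite.

finite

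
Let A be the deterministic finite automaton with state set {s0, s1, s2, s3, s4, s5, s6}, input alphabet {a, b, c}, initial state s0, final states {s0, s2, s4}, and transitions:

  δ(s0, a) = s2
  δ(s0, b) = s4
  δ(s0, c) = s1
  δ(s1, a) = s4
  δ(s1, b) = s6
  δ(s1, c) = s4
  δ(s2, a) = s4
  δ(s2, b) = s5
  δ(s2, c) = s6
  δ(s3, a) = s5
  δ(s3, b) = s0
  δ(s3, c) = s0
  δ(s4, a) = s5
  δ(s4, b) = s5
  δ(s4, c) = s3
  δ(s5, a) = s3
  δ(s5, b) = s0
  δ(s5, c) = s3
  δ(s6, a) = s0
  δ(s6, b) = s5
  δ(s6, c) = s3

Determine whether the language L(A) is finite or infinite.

infinite

State s0 is reachable from the start and can reach an accepting state, and it lies on the cycle s0 → s1 → s4 → s3 → s0.
Traversing that cycle any number of times yields accepted strings of unbounded length, so the language is infinite.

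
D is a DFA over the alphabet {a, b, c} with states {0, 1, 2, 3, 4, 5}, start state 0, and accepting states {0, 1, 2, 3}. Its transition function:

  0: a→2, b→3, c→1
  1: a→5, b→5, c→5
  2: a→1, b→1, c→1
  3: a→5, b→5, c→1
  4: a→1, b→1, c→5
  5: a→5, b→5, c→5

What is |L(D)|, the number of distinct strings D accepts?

The useful subgraph on states {0, 1, 2, 3} is acyclic, so L(D) is finite; the longest accepting path visits 3 useful states, giving maximum string length 2.
Counting accepting paths from 0 by length: 1 of length 0, 3 of length 1, 4 of length 2. Total 8.

8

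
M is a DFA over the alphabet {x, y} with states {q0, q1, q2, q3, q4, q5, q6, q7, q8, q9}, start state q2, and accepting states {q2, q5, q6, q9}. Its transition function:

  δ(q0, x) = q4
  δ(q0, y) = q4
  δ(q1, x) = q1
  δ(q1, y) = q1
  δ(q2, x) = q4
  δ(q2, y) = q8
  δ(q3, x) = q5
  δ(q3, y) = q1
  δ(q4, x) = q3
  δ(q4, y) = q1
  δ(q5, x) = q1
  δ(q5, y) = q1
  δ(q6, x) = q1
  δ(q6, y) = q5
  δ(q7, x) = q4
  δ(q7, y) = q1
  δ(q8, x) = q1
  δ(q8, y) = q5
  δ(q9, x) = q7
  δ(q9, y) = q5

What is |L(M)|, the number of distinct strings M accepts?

The useful subgraph on states {q2, q3, q4, q5, q8} is acyclic, so L(M) is finite; the longest accepting path visits 4 useful states, giving maximum string length 3.
Counting accepting paths from q2 by length: 1 of length 0, 1 of length 2, 1 of length 3. Total 3.

3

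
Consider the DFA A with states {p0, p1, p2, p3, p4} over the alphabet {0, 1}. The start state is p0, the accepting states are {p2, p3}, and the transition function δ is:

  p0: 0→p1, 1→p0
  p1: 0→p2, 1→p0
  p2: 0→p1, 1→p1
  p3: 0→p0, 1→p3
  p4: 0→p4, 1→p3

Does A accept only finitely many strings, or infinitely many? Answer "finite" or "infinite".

State p0 is reachable from the start and can reach an accepting state, and it lies on the cycle p0 → p0.
Traversing that cycle any number of times yields accepted strings of unbounded length, so the language is infinite.

infinite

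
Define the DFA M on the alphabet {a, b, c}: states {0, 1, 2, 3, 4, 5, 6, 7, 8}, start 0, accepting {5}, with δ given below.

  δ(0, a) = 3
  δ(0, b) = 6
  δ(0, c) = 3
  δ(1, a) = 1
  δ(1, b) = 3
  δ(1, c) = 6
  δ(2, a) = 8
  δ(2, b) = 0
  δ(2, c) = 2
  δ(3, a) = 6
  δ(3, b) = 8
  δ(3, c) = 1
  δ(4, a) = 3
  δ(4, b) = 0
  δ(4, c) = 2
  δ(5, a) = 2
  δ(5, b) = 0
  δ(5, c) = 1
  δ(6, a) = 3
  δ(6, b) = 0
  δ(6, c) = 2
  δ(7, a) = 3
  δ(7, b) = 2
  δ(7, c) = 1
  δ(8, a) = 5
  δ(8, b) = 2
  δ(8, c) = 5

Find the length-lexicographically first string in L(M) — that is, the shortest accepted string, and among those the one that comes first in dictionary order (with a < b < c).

A breadth-first search from 0 reaches an accepting state first via the path 0 → 3 → 8 → 5 on input aba.
No string of length < 3 is accepted (BFS exhausts all shorter strings without reaching an accepting state), and aba is the lexicographically least accepting string of length 3.

aba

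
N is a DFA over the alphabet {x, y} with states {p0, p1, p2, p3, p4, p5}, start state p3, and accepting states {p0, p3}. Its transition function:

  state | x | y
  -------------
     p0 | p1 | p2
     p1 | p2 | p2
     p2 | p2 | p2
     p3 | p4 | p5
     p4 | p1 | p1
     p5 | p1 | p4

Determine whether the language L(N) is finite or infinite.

finite

The useful states (reachable from p3 and able to reach an accepting state) are {p3}.
Restricted to these states the transition graph has no cycle, so every accepting path has bounded length and L is finite.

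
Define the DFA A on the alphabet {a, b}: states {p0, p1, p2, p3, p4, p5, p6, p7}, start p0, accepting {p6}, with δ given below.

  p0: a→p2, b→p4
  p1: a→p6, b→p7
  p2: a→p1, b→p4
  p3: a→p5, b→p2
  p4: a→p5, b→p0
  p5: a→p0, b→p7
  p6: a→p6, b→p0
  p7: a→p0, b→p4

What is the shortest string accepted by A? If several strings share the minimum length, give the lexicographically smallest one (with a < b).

aaa

A breadth-first search from p0 reaches an accepting state first via the path p0 → p2 → p1 → p6 on input aaa.
No string of length < 3 is accepted (BFS exhausts all shorter strings without reaching an accepting state), and aaa is the lexicographically least accepting string of length 3.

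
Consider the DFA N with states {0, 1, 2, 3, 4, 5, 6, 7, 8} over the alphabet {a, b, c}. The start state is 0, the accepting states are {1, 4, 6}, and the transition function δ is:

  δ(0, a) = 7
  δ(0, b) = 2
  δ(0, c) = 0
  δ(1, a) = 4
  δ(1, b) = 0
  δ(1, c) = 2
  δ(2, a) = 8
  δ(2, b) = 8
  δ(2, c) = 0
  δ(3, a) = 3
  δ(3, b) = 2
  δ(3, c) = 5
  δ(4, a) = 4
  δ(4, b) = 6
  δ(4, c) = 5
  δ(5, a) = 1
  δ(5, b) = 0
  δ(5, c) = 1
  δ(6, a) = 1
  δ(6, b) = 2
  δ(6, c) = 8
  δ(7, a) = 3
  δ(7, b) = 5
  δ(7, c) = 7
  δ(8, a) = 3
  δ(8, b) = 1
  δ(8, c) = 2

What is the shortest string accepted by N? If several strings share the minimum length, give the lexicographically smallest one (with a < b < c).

aba

A breadth-first search from 0 reaches an accepting state first via the path 0 → 7 → 5 → 1 on input aba.
No string of length < 3 is accepted (BFS exhausts all shorter strings without reaching an accepting state), and aba is the lexicographically least accepting string of length 3.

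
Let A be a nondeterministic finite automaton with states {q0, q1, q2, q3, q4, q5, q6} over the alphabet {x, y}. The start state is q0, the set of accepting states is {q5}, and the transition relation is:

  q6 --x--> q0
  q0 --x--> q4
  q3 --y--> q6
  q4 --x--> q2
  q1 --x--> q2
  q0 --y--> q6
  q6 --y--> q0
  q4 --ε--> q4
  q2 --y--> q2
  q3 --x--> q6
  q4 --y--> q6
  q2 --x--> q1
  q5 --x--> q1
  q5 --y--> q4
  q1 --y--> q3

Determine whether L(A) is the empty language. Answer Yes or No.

The states reachable from the start state are {q0, q1, q2, q3, q4, q6}.
None of the accepting states {q5} is reachable, so no string is accepted and L(A) = ∅.

Yes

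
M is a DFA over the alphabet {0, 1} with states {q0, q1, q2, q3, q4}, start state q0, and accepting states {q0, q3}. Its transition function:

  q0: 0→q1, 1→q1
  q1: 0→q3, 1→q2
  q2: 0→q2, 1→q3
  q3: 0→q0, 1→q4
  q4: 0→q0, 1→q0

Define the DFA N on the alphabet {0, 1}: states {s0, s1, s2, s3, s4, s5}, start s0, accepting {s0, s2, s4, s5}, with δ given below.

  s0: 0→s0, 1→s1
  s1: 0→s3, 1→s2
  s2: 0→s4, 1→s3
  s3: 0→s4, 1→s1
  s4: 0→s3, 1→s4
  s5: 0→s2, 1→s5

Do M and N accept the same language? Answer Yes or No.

No

The string 10 is accepted by M but rejected by N.
So L(M) ≠ L(N).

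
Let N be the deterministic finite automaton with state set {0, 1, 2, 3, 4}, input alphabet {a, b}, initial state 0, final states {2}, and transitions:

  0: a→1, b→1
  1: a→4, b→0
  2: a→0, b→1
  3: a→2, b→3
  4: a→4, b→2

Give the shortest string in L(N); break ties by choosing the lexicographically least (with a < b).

aab

A breadth-first search from 0 reaches an accepting state first via the path 0 → 1 → 4 → 2 on input aab.
No string of length < 3 is accepted (BFS exhausts all shorter strings without reaching an accepting state), and aab is the lexicographically least accepting string of length 3.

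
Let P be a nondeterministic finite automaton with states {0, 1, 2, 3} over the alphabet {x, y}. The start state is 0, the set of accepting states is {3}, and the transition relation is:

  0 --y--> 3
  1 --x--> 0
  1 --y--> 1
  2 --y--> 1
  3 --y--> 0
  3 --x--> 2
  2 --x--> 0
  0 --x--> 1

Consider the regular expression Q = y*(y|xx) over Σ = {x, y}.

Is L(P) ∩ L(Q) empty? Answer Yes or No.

No

The string y is accepted by both P and Q.
Hence L(P) ∩ L(Q) ≠ ∅.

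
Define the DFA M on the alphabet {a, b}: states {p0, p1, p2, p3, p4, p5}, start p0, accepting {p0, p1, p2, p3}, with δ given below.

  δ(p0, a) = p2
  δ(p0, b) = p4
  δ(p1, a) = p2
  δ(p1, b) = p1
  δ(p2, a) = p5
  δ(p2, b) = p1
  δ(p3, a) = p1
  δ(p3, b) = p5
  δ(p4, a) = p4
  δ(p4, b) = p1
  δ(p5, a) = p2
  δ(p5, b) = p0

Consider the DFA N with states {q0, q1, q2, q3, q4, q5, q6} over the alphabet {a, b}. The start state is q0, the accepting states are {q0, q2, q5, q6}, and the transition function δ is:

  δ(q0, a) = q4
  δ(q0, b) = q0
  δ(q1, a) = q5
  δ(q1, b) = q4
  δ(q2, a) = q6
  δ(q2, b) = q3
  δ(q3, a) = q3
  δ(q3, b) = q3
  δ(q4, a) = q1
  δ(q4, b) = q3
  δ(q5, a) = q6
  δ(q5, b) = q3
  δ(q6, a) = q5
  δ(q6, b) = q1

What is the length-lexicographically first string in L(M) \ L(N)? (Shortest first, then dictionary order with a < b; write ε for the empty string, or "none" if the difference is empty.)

The string a is accepted by M but not by N.
No shorter string lies in the difference, and a is the lexicographically first length-1 string in L(M) \ L(N).

a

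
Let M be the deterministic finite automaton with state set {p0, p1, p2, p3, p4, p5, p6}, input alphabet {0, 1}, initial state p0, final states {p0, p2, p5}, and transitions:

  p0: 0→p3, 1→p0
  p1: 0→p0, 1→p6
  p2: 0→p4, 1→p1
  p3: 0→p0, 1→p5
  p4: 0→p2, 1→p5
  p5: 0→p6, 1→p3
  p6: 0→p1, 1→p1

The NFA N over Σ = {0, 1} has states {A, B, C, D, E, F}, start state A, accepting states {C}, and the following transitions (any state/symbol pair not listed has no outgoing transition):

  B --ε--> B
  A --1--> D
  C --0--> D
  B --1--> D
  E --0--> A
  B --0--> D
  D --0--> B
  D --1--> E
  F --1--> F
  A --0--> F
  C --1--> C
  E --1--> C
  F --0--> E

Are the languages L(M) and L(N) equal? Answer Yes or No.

The empty string ε is accepted by M but rejected by N.
So L(M) ≠ L(N).

No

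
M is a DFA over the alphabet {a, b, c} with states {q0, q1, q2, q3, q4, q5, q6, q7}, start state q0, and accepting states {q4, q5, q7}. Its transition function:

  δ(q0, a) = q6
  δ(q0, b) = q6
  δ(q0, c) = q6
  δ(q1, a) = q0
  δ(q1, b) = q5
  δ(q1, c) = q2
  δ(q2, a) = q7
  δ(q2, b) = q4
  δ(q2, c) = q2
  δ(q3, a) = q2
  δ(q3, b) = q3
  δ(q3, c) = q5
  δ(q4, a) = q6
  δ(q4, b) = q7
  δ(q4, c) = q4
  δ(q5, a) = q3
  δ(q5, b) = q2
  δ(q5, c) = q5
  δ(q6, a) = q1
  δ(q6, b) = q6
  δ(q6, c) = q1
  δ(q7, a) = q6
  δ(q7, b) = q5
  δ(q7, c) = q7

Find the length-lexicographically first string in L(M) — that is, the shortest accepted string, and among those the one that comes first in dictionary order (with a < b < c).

aab

A breadth-first search from q0 reaches an accepting state first via the path q0 → q6 → q1 → q5 on input aab.
No string of length < 3 is accepted (BFS exhausts all shorter strings without reaching an accepting state), and aab is the lexicographically least accepting string of length 3.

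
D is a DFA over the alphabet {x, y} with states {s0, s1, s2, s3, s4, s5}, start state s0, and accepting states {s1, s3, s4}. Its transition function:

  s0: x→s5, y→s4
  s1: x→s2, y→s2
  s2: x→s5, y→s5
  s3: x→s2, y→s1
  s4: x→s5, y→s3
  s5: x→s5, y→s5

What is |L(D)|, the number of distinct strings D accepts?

3

The useful subgraph on states {s0, s1, s3, s4} is acyclic, so L(D) is finite; the longest accepting path visits 4 useful states, giving maximum string length 3.
Counting accepting paths from s0 by length: 1 of length 1, 1 of length 2, 1 of length 3. Total 3.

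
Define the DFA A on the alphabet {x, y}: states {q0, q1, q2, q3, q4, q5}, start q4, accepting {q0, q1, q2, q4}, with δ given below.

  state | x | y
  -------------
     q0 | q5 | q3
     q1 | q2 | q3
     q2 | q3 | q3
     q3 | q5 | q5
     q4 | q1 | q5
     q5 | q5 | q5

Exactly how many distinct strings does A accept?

The useful subgraph on states {q1, q2, q4} is acyclic, so L(A) is finite; the longest accepting path visits 3 useful states, giving maximum string length 2.
Counting accepting paths from q4 by length: 1 of length 0, 1 of length 1, 1 of length 2. Total 3.

3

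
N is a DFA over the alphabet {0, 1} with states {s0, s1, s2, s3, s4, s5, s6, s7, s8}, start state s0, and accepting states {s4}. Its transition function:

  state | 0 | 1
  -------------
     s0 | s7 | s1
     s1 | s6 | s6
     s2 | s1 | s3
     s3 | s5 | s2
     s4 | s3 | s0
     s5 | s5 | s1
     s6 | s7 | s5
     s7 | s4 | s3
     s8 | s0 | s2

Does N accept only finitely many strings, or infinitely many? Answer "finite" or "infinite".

infinite

State s1 is reachable from the start and can reach an accepting state, and it lies on the cycle s1 → s6 → s5 → s1.
Traversing that cycle any number of times yields accepted strings of unbounded length, so the language is infinite.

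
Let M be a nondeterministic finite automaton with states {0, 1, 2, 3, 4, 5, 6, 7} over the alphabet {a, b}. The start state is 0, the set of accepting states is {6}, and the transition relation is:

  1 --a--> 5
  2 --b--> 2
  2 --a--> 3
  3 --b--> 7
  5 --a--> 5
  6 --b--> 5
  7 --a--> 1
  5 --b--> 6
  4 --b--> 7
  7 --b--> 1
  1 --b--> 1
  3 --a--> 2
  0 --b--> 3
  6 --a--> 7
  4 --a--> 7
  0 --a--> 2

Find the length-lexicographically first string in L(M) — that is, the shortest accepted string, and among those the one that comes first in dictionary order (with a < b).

A breadth-first search from 0 reaches an accepting state first via the path 0 → 3 → 7 → 1 → 5 → 6 on input bbaab.
No string of length < 5 is accepted (BFS exhausts all shorter strings without reaching an accepting state), and bbaab is the lexicographically least accepting string of length 5.

bbaab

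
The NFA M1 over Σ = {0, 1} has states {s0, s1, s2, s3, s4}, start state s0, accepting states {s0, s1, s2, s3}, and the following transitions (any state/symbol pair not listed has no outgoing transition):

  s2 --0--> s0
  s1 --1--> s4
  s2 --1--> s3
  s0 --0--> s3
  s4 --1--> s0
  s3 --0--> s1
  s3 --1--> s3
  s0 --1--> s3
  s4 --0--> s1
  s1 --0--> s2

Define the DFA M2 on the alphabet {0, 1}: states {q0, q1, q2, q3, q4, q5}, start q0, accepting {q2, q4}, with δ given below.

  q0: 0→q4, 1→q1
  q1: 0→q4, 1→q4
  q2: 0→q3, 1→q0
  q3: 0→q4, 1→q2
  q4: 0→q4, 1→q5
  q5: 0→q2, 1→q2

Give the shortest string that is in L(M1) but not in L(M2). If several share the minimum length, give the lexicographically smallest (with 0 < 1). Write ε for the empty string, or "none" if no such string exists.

The empty string ε is accepted by M1 but not by M2.
Since ε is the unique shortest string, it is the required witness.

ε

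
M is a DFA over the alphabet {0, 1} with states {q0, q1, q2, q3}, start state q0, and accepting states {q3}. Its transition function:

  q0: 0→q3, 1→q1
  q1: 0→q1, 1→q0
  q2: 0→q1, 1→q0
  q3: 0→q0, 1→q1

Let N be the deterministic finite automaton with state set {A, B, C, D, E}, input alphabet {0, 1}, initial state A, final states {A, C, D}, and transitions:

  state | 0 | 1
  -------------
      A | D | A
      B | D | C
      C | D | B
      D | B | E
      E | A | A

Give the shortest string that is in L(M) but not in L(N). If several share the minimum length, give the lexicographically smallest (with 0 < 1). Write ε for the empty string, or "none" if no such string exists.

The string 101000 is accepted by M but not by N.
No shorter string lies in the difference, and 101000 is the lexicographically first length-6 string in L(M) \ L(N).

101000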